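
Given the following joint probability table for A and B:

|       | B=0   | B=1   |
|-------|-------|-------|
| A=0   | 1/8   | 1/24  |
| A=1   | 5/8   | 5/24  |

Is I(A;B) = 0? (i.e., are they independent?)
Marginal P(A) (row sums):
  P(A=0) = 1/8 + 1/24 = 1/6
  P(A=1) = 5/8 + 5/24 = 5/6
Marginal P(B) (column sums):
  P(B=0) = 1/8 + 5/8 = 3/4
  P(B=1) = 1/24 + 5/24 = 1/4

A and B are independent iff P(A=i,B=j) = P(A=i)·P(B=j) for every cell.
  P(A=0)·P(B=0) = 1/6 × 3/4 = 1/8 = P(A=0,B=0) ✓
  P(A=0)·P(B=1) = 1/6 × 1/4 = 1/24 = P(A=0,B=1) ✓
  P(A=1)·P(B=0) = 5/6 × 3/4 = 5/8 = P(A=1,B=0) ✓
  P(A=1)·P(B=1) = 5/6 × 1/4 = 5/24 = P(A=1,B=1) ✓

Yes, A and B are independent: every cell factors, so I(A;B) = 0 bits.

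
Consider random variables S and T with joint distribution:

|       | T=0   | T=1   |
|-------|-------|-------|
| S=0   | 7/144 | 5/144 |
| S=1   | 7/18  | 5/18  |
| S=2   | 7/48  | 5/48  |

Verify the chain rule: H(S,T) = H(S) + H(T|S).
Left side:
H(S,T) = -[(7/144)·log₂(7/144) + (5/144)·log₂(5/144) + (7/18)·log₂(7/18) + (5/18)·log₂(5/18) + (7/48)·log₂(7/48) + (5/48)·log₂(5/48)]
  = 0.2121 + 0.1683 + 0.5299 + 0.5133 + 0.4051 + 0.3399
  = 2.1686 bits

Right side:
Marginal P(S) (row sums):
  P(S=0) = 7/144 + 5/144 = 1/12
  P(S=1) = 7/18 + 5/18 = 2/3
  P(S=2) = 7/48 + 5/48 = 1/4
H(S) = -[(1/12)·log₂(1/12) + (2/3)·log₂(2/3) + (1/4)·log₂(1/4)]
  = 0.2987 + 0.3900 + 0.5000
  = 1.1887 bits
H(T|S) = -Σ P(S,T)·log₂ P(T|S), where P(T|S) = P(S,T) / P(S)
  (S=0,T=0): P(T|S) = (7/144)/(1/12) = 7/12;  -(7/144)·log₂(7/12) = 0.0378
  (S=0,T=1): P(T|S) = (5/144)/(1/12) = 5/12;  -(5/144)·log₂(5/12) = 0.0439
  (S=1,T=0): P(T|S) = (7/18)/(2/3) = 7/12;  -(7/18)·log₂(7/12) = 0.3024
  (S=1,T=1): P(T|S) = (5/18)/(2/3) = 5/12;  -(5/18)·log₂(5/12) = 0.3508
  (S=2,T=0): P(T|S) = (7/48)/(1/4) = 7/12;  -(7/48)·log₂(7/12) = 0.1134
  (S=2,T=1): P(T|S) = (5/48)/(1/4) = 5/12;  -(5/48)·log₂(5/12) = 0.1316
H(T|S) = 0.0378 + 0.0439 + 0.3024 + 0.3508 + 0.1134 + 0.1316
  = 0.9799 bits
H(S) + H(T|S) = 1.1887 + 0.9799 = 2.1686 bits

Both sides equal 2.1686 bits, so the chain rule holds ✓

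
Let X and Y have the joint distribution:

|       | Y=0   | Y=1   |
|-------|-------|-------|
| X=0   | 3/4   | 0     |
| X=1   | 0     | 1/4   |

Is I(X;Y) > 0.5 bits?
Marginal P(X) (row sums):
  P(X=0) = 3/4 + 0 = 3/4
  P(X=1) = 0 + 1/4 = 1/4
Marginal P(Y) (column sums):
  P(Y=0) = 3/4 + 0 = 3/4
  P(Y=1) = 0 + 1/4 = 1/4

H(X) = -[(3/4)·log₂(3/4) + (1/4)·log₂(1/4)]
  = 0.3113 + 0.5000
  = 0.8113 bits
H(Y) = -[(3/4)·log₂(3/4) + (1/4)·log₂(1/4)]
  = 0.3113 + 0.5000
  = 0.8113 bits
H(X,Y) = -[(3/4)·log₂(3/4) + (1/4)·log₂(1/4)]
  = 0.3113 + 0.5000
  = 0.8113 bits

I(X;Y) = H(X) + H(Y) - H(X,Y)
  = 0.8113 + 0.8113 - 0.8113
  = 0.8113 bits

Yes. I(X;Y) = 0.8113 bits, which is > 0.5 bits.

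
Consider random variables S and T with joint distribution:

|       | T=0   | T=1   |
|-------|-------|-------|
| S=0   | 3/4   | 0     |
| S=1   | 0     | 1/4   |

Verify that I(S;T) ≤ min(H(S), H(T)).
Marginal P(S) (row sums):
  P(S=0) = 3/4 + 0 = 3/4
  P(S=1) = 0 + 1/4 = 1/4
Marginal P(T) (column sums):
  P(T=0) = 3/4 + 0 = 3/4
  P(T=1) = 0 + 1/4 = 1/4

H(S) = -[(3/4)·log₂(3/4) + (1/4)·log₂(1/4)]
  = 0.3113 + 0.5000
  = 0.8113 bits
H(T) = -[(3/4)·log₂(3/4) + (1/4)·log₂(1/4)]
  = 0.3113 + 0.5000
  = 0.8113 bits
H(S,T) = -[(3/4)·log₂(3/4) + (1/4)·log₂(1/4)]
  = 0.3113 + 0.5000
  = 0.8113 bits

I(S;T) = H(S) + H(T) - H(S,T)
  = 0.8113 + 0.8113 - 0.8113
  = 0.8113 bits

min(H(S), H(T)) = min(0.8113, 0.8113) = 0.8113 bits
Since 0.8113 ≤ 0.8113, the bound is satisfied ✓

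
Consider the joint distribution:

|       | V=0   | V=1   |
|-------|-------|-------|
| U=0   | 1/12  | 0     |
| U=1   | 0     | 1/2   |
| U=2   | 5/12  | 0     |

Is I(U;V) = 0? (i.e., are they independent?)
Marginal P(U) (row sums):
  P(U=0) = 1/12 + 0 = 1/12
  P(U=1) = 0 + 1/2 = 1/2
  P(U=2) = 5/12 + 0 = 5/12
Marginal P(V) (column sums):
  P(V=0) = 1/12 + 0 + 5/12 = 1/2
  P(V=1) = 0 + 1/2 + 0 = 1/2

U and V are independent iff P(U=i,V=j) = P(U=i)·P(V=j) for every cell.
  P(U=0)·P(V=0) = 1/12 × 1/2 = 1/24, but P(U=0,V=0) = 1/12 ✗

No, U and V are not independent. Quantitatively, I(U;V) > 0:

H(U) = -[(1/12)·log₂(1/12) + (1/2)·log₂(1/2) + (5/12)·log₂(5/12)]
  = 0.2987 + 0.5000 + 0.5263
  = 1.3250 bits
H(V) = -[(1/2)·log₂(1/2) + (1/2)·log₂(1/2)]
  = 0.5000 + 0.5000
  = 1.0000 bits
H(U,V) = -[(1/12)·log₂(1/12) + (1/2)·log₂(1/2) + (5/12)·log₂(5/12)]
  = 0.2987 + 0.5000 + 0.5263
  = 1.3250 bits
I(U;V) = H(U) + H(V) - H(U,V) = 1.3250 + 1.0000 - 1.3250 = 1.0000 bits > 0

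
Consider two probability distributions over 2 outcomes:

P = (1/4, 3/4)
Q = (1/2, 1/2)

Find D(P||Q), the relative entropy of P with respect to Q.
D(P||Q) = Σ P(i) log₂(P(i)/Q(i))
  i=0: (1/4) × log₂((1/4)/(1/2)) = (1/4) × log₂(1/2) = -0.2500
  i=1: (3/4) × log₂((3/4)/(1/2)) = (3/4) × log₂(3/2) = 0.4387
D(P||Q) = -0.2500 + 0.4387
  = 0.1887 bits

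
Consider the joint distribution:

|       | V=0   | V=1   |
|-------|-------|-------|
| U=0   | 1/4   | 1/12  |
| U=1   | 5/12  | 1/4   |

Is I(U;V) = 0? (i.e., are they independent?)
Marginal P(U) (row sums):
  P(U=0) = 1/4 + 1/12 = 1/3
  P(U=1) = 5/12 + 1/4 = 2/3
Marginal P(V) (column sums):
  P(V=0) = 1/4 + 5/12 = 2/3
  P(V=1) = 1/12 + 1/4 = 1/3

U and V are independent iff P(U=i,V=j) = P(U=i)·P(V=j) for every cell.
  P(U=0)·P(V=0) = 1/3 × 2/3 = 2/9, but P(U=0,V=0) = 1/4 ✗

No, U and V are not independent. Quantitatively, I(U;V) > 0:

H(U) = -[(1/3)·log₂(1/3) + (2/3)·log₂(2/3)]
  = 0.5283 + 0.3900
  = 0.9183 bits
H(V) = -[(2/3)·log₂(2/3) + (1/3)·log₂(1/3)]
  = 0.3900 + 0.5283
  = 0.9183 bits
H(U,V) = -[(1/4)·log₂(1/4) + (1/12)·log₂(1/12) + (5/12)·log₂(5/12) + (1/4)·log₂(1/4)]
  = 0.5000 + 0.2987 + 0.5263 + 0.5000
  = 1.8250 bits
I(U;V) = H(U) + H(V) - H(U,V) = 0.9183 + 0.9183 - 1.8250 = 0.0116 bits > 0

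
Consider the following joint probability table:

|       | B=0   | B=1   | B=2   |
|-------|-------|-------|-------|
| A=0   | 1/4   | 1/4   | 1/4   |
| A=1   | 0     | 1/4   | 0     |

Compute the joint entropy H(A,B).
H(A,B) = -Σ P(A,B) log₂ P(A,B), summed over the non-zero cells:
H(A,B) = -[(1/4)·log₂(1/4) + (1/4)·log₂(1/4) + (1/4)·log₂(1/4) + (1/4)·log₂(1/4)]
  = 0.5000 + 0.5000 + 0.5000 + 0.5000
  = 2.0000 bits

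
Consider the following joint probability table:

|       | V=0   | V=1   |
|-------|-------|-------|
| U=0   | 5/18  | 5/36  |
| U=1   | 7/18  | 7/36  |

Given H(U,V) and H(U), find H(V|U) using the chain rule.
From the chain rule: H(U,V) = H(U) + H(V|U)
Therefore: H(V|U) = H(U,V) - H(U)

H(U,V) = -[(5/18)·log₂(5/18) + (5/36)·log₂(5/36) + (7/18)·log₂(7/18) + (7/36)·log₂(7/36)]
  = 0.5133 + 0.3956 + 0.5299 + 0.4594
  = 1.8982 bits
Marginal P(U) (row sums):
  P(U=0) = 5/18 + 5/36 = 5/12
  P(U=1) = 7/18 + 7/36 = 7/12
H(U) = -[(5/12)·log₂(5/12) + (7/12)·log₂(7/12)]
  = 0.5263 + 0.4536
  = 0.9799 bits

H(V|U) = 1.8982 - 0.9799 = 0.9183 bits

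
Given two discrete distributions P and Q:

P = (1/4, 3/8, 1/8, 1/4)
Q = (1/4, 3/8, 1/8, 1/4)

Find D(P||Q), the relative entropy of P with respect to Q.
D(P||Q) = Σ P(i) log₂(P(i)/Q(i))
  i=0: (1/4) × log₂((1/4)/(1/4)) = (1/4) × log₂(1) = 0.0000
  i=1: (3/8) × log₂((3/8)/(3/8)) = (3/8) × log₂(1) = 0.0000
  i=2: (1/8) × log₂((1/8)/(1/8)) = (1/8) × log₂(1) = 0.0000
  i=3: (1/4) × log₂((1/4)/(1/4)) = (1/4) × log₂(1) = 0.0000
D(P||Q) = 0.0000 + 0.0000 + 0.0000 + 0.0000
  = 0.0000 bits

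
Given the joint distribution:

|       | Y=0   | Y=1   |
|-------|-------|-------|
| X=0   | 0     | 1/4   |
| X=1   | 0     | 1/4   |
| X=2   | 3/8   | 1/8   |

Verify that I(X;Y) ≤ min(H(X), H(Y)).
Marginal P(X) (row sums):
  P(X=0) = 0 + 1/4 = 1/4
  P(X=1) = 0 + 1/4 = 1/4
  P(X=2) = 3/8 + 1/8 = 1/2
Marginal P(Y) (column sums):
  P(Y=0) = 0 + 0 + 3/8 = 3/8
  P(Y=1) = 1/4 + 1/4 + 1/8 = 5/8

H(X) = -[(1/4)·log₂(1/4) + (1/4)·log₂(1/4) + (1/2)·log₂(1/2)]
  = 0.5000 + 0.5000 + 0.5000
  = 1.5000 bits
H(Y) = -[(3/8)·log₂(3/8) + (5/8)·log₂(5/8)]
  = 0.5306 + 0.4238
  = 0.9544 bits
H(X,Y) = -[(1/4)·log₂(1/4) + (1/4)·log₂(1/4) + (3/8)·log₂(3/8) + (1/8)·log₂(1/8)]
  = 0.5000 + 0.5000 + 0.5306 + 0.3750
  = 1.9056 bits

I(X;Y) = H(X) + H(Y) - H(X,Y)
  = 1.5000 + 0.9544 - 1.9056
  = 0.5488 bits

min(H(X), H(Y)) = min(1.5000, 0.9544) = 0.9544 bits
Since 0.5488 ≤ 0.9544, the bound is satisfied ✓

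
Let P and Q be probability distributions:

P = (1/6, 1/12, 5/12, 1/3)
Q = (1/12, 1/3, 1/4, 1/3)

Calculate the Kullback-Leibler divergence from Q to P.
D(P||Q) = Σ P(i) log₂(P(i)/Q(i))
  i=0: (1/6) × log₂((1/6)/(1/12)) = (1/6) × log₂(2) = 0.1667
  i=1: (1/12) × log₂((1/12)/(1/3)) = (1/12) × log₂(1/4) = -0.1667
  i=2: (5/12) × log₂((5/12)/(1/4)) = (5/12) × log₂(5/3) = 0.3071
  i=3: (1/3) × log₂((1/3)/(1/3)) = (1/3) × log₂(1) = 0.0000
D(P||Q) = 0.1667 - 0.1667 + 0.3071 + 0.0000
  = 0.3071 bits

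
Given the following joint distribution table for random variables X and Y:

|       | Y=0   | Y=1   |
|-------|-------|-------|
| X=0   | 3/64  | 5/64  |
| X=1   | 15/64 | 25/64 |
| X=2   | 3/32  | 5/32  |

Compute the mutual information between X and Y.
Marginal P(X) (row sums):
  P(X=0) = 3/64 + 5/64 = 1/8
  P(X=1) = 15/64 + 25/64 = 5/8
  P(X=2) = 3/32 + 5/32 = 1/4
Marginal P(Y) (column sums):
  P(Y=0) = 3/64 + 15/64 + 3/32 = 3/8
  P(Y=1) = 5/64 + 25/64 + 5/32 = 5/8

H(X) = -[(1/8)·log₂(1/8) + (5/8)·log₂(5/8) + (1/4)·log₂(1/4)]
  = 0.3750 + 0.4238 + 0.5000
  = 1.2988 bits
H(Y) = -[(3/8)·log₂(3/8) + (5/8)·log₂(5/8)]
  = 0.5306 + 0.4238
  = 0.9544 bits
H(X,Y) = -[(3/64)·log₂(3/64) + (5/64)·log₂(5/64) + (15/64)·log₂(15/64) + (25/64)·log₂(25/64) + (3/32)·log₂(3/32) + (5/32)·log₂(5/32)]
  = 0.2070 + 0.2873 + 0.4906 + 0.5297 + 0.3202 + 0.4184
  = 2.2532 bits

I(X;Y) = H(X) + H(Y) - H(X,Y)
  = 1.2988 + 0.9544 - 2.2532
  = 0.0000 bits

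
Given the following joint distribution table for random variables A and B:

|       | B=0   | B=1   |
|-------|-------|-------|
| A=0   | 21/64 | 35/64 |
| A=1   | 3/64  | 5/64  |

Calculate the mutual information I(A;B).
Marginal P(A) (row sums):
  P(A=0) = 21/64 + 35/64 = 7/8
  P(A=1) = 3/64 + 5/64 = 1/8
Marginal P(B) (column sums):
  P(B=0) = 21/64 + 3/64 = 3/8
  P(B=1) = 35/64 + 5/64 = 5/8

H(A) = -[(7/8)·log₂(7/8) + (1/8)·log₂(1/8)]
  = 0.1686 + 0.3750
  = 0.5436 bits
H(B) = -[(3/8)·log₂(3/8) + (5/8)·log₂(5/8)]
  = 0.5306 + 0.4238
  = 0.9544 bits
H(A,B) = -[(21/64)·log₂(21/64) + (35/64)·log₂(35/64) + (3/64)·log₂(3/64) + (5/64)·log₂(5/64)]
  = 0.5275 + 0.4762 + 0.2070 + 0.2873
  = 1.4980 bits

I(A;B) = H(A) + H(B) - H(A,B)
  = 0.5436 + 0.9544 - 1.4980
  = 0.0000 bits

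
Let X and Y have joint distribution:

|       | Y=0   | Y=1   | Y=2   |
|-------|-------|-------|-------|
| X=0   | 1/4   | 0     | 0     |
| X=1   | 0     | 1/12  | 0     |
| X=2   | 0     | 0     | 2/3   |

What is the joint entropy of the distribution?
H(X,Y) = -Σ P(X,Y) log₂ P(X,Y), summed over the non-zero cells:
H(X,Y) = -[(1/4)·log₂(1/4) + (1/12)·log₂(1/12) + (2/3)·log₂(2/3)]
  = 0.5000 + 0.2987 + 0.3900
  = 1.1887 bits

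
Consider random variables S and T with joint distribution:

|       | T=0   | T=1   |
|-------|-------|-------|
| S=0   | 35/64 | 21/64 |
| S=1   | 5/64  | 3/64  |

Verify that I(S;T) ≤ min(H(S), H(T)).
Marginal P(S) (row sums):
  P(S=0) = 35/64 + 21/64 = 7/8
  P(S=1) = 5/64 + 3/64 = 1/8
Marginal P(T) (column sums):
  P(T=0) = 35/64 + 5/64 = 5/8
  P(T=1) = 21/64 + 3/64 = 3/8

H(S) = -[(7/8)·log₂(7/8) + (1/8)·log₂(1/8)]
  = 0.1686 + 0.3750
  = 0.5436 bits
H(T) = -[(5/8)·log₂(5/8) + (3/8)·log₂(3/8)]
  = 0.4238 + 0.5306
  = 0.9544 bits
H(S,T) = -[(35/64)·log₂(35/64) + (21/64)·log₂(21/64) + (5/64)·log₂(5/64) + (3/64)·log₂(3/64)]
  = 0.4762 + 0.5275 + 0.2873 + 0.2070
  = 1.4980 bits

I(S;T) = H(S) + H(T) - H(S,T)
  = 0.5436 + 0.9544 - 1.4980
  = 0.0000 bits

min(H(S), H(T)) = min(0.5436, 0.9544) = 0.5436 bits
Since 0.0000 ≤ 0.5436, the bound is satisfied ✓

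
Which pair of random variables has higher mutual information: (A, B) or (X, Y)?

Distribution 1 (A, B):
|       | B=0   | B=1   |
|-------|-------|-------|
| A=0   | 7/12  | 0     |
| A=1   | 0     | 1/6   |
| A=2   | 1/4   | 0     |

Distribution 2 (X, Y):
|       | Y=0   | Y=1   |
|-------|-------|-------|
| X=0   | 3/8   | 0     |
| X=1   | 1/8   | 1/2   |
Distribution 1 (A, B):
Marginal P(A) (row sums):
  P(A=0) = 7/12 + 0 = 7/12
  P(A=1) = 0 + 1/6 = 1/6
  P(A=2) = 1/4 + 0 = 1/4
Marginal P(B) (column sums):
  P(B=0) = 7/12 + 0 + 1/4 = 5/6
  P(B=1) = 0 + 1/6 + 0 = 1/6

H(A) = -[(7/12)·log₂(7/12) + (1/6)·log₂(1/6) + (1/4)·log₂(1/4)]
  = 0.4536 + 0.4308 + 0.5000
  = 1.3844 bits
H(B) = -[(5/6)·log₂(5/6) + (1/6)·log₂(1/6)]
  = 0.2192 + 0.4308
  = 0.6500 bits
H(A,B) = -[(7/12)·log₂(7/12) + (1/6)·log₂(1/6) + (1/4)·log₂(1/4)]
  = 0.4536 + 0.4308 + 0.5000
  = 1.3844 bits

I(A;B) = H(A) + H(B) - H(A,B)
  = 1.3844 + 0.6500 - 1.3844
  = 0.6500 bits

Distribution 2 (X, Y):
Marginal P(X) (row sums):
  P(X=0) = 3/8 + 0 = 3/8
  P(X=1) = 1/8 + 1/2 = 5/8
Marginal P(Y) (column sums):
  P(Y=0) = 3/8 + 1/8 = 1/2
  P(Y=1) = 0 + 1/2 = 1/2

H(X) = -[(3/8)·log₂(3/8) + (5/8)·log₂(5/8)]
  = 0.5306 + 0.4238
  = 0.9544 bits
H(Y) = -[(1/2)·log₂(1/2) + (1/2)·log₂(1/2)]
  = 0.5000 + 0.5000
  = 1.0000 bits
H(X,Y) = -[(3/8)·log₂(3/8) + (1/8)·log₂(1/8) + (1/2)·log₂(1/2)]
  = 0.5306 + 0.3750 + 0.5000
  = 1.4056 bits

I(X;Y) = H(X) + H(Y) - H(X,Y)
  = 0.9544 + 1.0000 - 1.4056
  = 0.5488 bits

I(A;B) = 0.6500 bits > I(X;Y) = 0.5488 bits, so (A, B) has the higher mutual information (stronger dependence).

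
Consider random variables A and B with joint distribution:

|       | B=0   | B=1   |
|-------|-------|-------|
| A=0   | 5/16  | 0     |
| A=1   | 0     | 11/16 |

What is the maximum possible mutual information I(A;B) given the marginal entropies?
The upper bound on mutual information is I(A;B) ≤ min(H(A), H(B)).

Marginal P(A) (row sums):
  P(A=0) = 5/16 + 0 = 5/16
  P(A=1) = 0 + 11/16 = 11/16
Marginal P(B) (column sums):
  P(B=0) = 5/16 + 0 = 5/16
  P(B=1) = 0 + 11/16 = 11/16

H(A) = -[(5/16)·log₂(5/16) + (11/16)·log₂(11/16)]
  = 0.5244 + 0.3716
  = 0.8960 bits
H(B) = -[(5/16)·log₂(5/16) + (11/16)·log₂(11/16)]
  = 0.5244 + 0.3716
  = 0.8960 bits

Maximum possible I(A;B) = min(0.8960, 0.8960) = 0.8960 bits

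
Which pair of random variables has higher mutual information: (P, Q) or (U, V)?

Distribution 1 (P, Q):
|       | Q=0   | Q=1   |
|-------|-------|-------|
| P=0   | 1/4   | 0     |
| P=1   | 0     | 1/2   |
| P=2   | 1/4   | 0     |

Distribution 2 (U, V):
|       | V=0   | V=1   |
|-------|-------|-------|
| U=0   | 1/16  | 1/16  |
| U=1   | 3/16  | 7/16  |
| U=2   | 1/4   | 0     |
Distribution 1 (P, Q):
Marginal P(P) (row sums):
  P(P=0) = 1/4 + 0 = 1/4
  P(P=1) = 0 + 1/2 = 1/2
  P(P=2) = 1/4 + 0 = 1/4
Marginal P(Q) (column sums):
  P(Q=0) = 1/4 + 0 + 1/4 = 1/2
  P(Q=1) = 0 + 1/2 + 0 = 1/2

H(P) = -[(1/4)·log₂(1/4) + (1/2)·log₂(1/2) + (1/4)·log₂(1/4)]
  = 0.5000 + 0.5000 + 0.5000
  = 1.5000 bits
H(Q) = -[(1/2)·log₂(1/2) + (1/2)·log₂(1/2)]
  = 0.5000 + 0.5000
  = 1.0000 bits
H(P,Q) = -[(1/4)·log₂(1/4) + (1/2)·log₂(1/2) + (1/4)·log₂(1/4)]
  = 0.5000 + 0.5000 + 0.5000
  = 1.5000 bits

I(P;Q) = H(P) + H(Q) - H(P,Q)
  = 1.5000 + 1.0000 - 1.5000
  = 1.0000 bits

Distribution 2 (U, V):
Marginal P(U) (row sums):
  P(U=0) = 1/16 + 1/16 = 1/8
  P(U=1) = 3/16 + 7/16 = 5/8
  P(U=2) = 1/4 + 0 = 1/4
Marginal P(V) (column sums):
  P(V=0) = 1/16 + 3/16 + 1/4 = 1/2
  P(V=1) = 1/16 + 7/16 + 0 = 1/2

H(U) = -[(1/8)·log₂(1/8) + (5/8)·log₂(5/8) + (1/4)·log₂(1/4)]
  = 0.3750 + 0.4238 + 0.5000
  = 1.2988 bits
H(V) = -[(1/2)·log₂(1/2) + (1/2)·log₂(1/2)]
  = 0.5000 + 0.5000
  = 1.0000 bits
H(U,V) = -[(1/16)·log₂(1/16) + (1/16)·log₂(1/16) + (3/16)·log₂(3/16) + (7/16)·log₂(7/16) + (1/4)·log₂(1/4)]
  = 0.2500 + 0.2500 + 0.4528 + 0.5218 + 0.5000
  = 1.9746 bits

I(U;V) = H(U) + H(V) - H(U,V)
  = 1.2988 + 1.0000 - 1.9746
  = 0.3242 bits

I(P;Q) = 1.0000 bits > I(U;V) = 0.3242 bits, so (P, Q) has the higher mutual information (stronger dependence).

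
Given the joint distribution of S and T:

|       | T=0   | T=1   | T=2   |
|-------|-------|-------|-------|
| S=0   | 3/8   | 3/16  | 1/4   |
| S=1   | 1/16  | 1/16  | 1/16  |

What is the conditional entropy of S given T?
Marginal P(T) (column sums):
  P(T=0) = 3/8 + 1/16 = 7/16
  P(T=1) = 3/16 + 1/16 = 1/4
  P(T=2) = 1/4 + 1/16 = 5/16

H(S|T) = -Σ P(S,T)·log₂ P(S|T), where P(S|T) = P(S,T) / P(T)
  (S=0,T=0): P(S|T) = (3/8)/(7/16) = 6/7;  -(3/8)·log₂(6/7) = 0.0834
  (S=0,T=1): P(S|T) = (3/16)/(1/4) = 3/4;  -(3/16)·log₂(3/4) = 0.0778
  (S=0,T=2): P(S|T) = (1/4)/(5/16) = 4/5;  -(1/4)·log₂(4/5) = 0.0805
  (S=1,T=0): P(S|T) = (1/16)/(7/16) = 1/7;  -(1/16)·log₂(1/7) = 0.1755
  (S=1,T=1): P(S|T) = (1/16)/(1/4) = 1/4;  -(1/16)·log₂(1/4) = 0.1250
  (S=1,T=2): P(S|T) = (1/16)/(5/16) = 1/5;  -(1/16)·log₂(1/5) = 0.1451
H(S|T) = 0.0834 + 0.0778 + 0.0805 + 0.1755 + 0.1250 + 0.1451
  = 0.6873 bits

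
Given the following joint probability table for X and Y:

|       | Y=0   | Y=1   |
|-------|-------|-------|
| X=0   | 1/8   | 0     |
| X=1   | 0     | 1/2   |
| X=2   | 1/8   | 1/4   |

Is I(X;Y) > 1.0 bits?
Marginal P(X) (row sums):
  P(X=0) = 1/8 + 0 = 1/8
  P(X=1) = 0 + 1/2 = 1/2
  P(X=2) = 1/8 + 1/4 = 3/8
Marginal P(Y) (column sums):
  P(Y=0) = 1/8 + 0 + 1/8 = 1/4
  P(Y=1) = 0 + 1/2 + 1/4 = 3/4

H(X) = -[(1/8)·log₂(1/8) + (1/2)·log₂(1/2) + (3/8)·log₂(3/8)]
  = 0.3750 + 0.5000 + 0.5306
  = 1.4056 bits
H(Y) = -[(1/4)·log₂(1/4) + (3/4)·log₂(3/4)]
  = 0.5000 + 0.3113
  = 0.8113 bits
H(X,Y) = -[(1/8)·log₂(1/8) + (1/2)·log₂(1/2) + (1/8)·log₂(1/8) + (1/4)·log₂(1/4)]
  = 0.3750 + 0.5000 + 0.3750 + 0.5000
  = 1.7500 bits

I(X;Y) = H(X) + H(Y) - H(X,Y)
  = 1.4056 + 0.8113 - 1.7500
  = 0.4669 bits

No. I(X;Y) = 0.4669 bits, which is ≤ 1.0 bits.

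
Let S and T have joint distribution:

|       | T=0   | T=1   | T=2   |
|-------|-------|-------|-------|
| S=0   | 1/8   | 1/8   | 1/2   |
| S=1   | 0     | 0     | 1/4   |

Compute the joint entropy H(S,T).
H(S,T) = -Σ P(S,T) log₂ P(S,T), summed over the non-zero cells:
H(S,T) = -[(1/8)·log₂(1/8) + (1/8)·log₂(1/8) + (1/2)·log₂(1/2) + (1/4)·log₂(1/4)]
  = 0.3750 + 0.3750 + 0.5000 + 0.5000
  = 1.7500 bits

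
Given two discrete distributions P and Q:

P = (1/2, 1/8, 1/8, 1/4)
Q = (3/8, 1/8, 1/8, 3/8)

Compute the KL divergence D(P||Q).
D(P||Q) = Σ P(i) log₂(P(i)/Q(i))
  i=0: (1/2) × log₂((1/2)/(3/8)) = (1/2) × log₂(4/3) = 0.2075
  i=1: (1/8) × log₂((1/8)/(1/8)) = (1/8) × log₂(1) = 0.0000
  i=2: (1/8) × log₂((1/8)/(1/8)) = (1/8) × log₂(1) = 0.0000
  i=3: (1/4) × log₂((1/4)/(3/8)) = (1/4) × log₂(2/3) = -0.1462
D(P||Q) = 0.2075 + 0.0000 + 0.0000 - 0.1462
  = 0.0613 bits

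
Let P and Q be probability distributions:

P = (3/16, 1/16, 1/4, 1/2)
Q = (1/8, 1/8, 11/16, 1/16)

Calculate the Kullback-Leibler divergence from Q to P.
D(P||Q) = Σ P(i) log₂(P(i)/Q(i))
  i=0: (3/16) × log₂((3/16)/(1/8)) = (3/16) × log₂(3/2) = 0.1097
  i=1: (1/16) × log₂((1/16)/(1/8)) = (1/16) × log₂(1/2) = -0.0625
  i=2: (1/4) × log₂((1/4)/(11/16)) = (1/4) × log₂(4/11) = -0.3649
  i=3: (1/2) × log₂((1/2)/(1/16)) = (1/2) × log₂(8) = 1.5000
D(P||Q) = 0.1097 - 0.0625 - 0.3649 + 1.5000
  = 1.1823 bits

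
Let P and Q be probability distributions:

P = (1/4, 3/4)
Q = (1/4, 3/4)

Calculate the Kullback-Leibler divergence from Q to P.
D(P||Q) = Σ P(i) log₂(P(i)/Q(i))
  i=0: (1/4) × log₂((1/4)/(1/4)) = (1/4) × log₂(1) = 0.0000
  i=1: (3/4) × log₂((3/4)/(3/4)) = (3/4) × log₂(1) = 0.0000
D(P||Q) = 0.0000 + 0.0000
  = 0.0000 bits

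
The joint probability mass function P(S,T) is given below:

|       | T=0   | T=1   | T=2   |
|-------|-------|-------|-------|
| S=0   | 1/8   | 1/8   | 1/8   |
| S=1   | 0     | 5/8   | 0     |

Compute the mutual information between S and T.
Marginal P(S) (row sums):
  P(S=0) = 1/8 + 1/8 + 1/8 = 3/8
  P(S=1) = 0 + 5/8 + 0 = 5/8
Marginal P(T) (column sums):
  P(T=0) = 1/8 + 0 = 1/8
  P(T=1) = 1/8 + 5/8 = 3/4
  P(T=2) = 1/8 + 0 = 1/8

H(S) = -[(3/8)·log₂(3/8) + (5/8)·log₂(5/8)]
  = 0.5306 + 0.4238
  = 0.9544 bits
H(T) = -[(1/8)·log₂(1/8) + (3/4)·log₂(3/4) + (1/8)·log₂(1/8)]
  = 0.3750 + 0.3113 + 0.3750
  = 1.0613 bits
H(S,T) = -[(1/8)·log₂(1/8) + (1/8)·log₂(1/8) + (1/8)·log₂(1/8) + (5/8)·log₂(5/8)]
  = 0.3750 + 0.3750 + 0.3750 + 0.4238
  = 1.5488 bits

I(S;T) = H(S) + H(T) - H(S,T)
  = 0.9544 + 1.0613 - 1.5488
  = 0.4669 bits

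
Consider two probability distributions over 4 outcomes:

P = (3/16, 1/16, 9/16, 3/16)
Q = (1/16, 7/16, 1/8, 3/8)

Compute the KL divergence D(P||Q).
D(P||Q) = Σ P(i) log₂(P(i)/Q(i))
  i=0: (3/16) × log₂((3/16)/(1/16)) = (3/16) × log₂(3) = 0.2972
  i=1: (1/16) × log₂((1/16)/(7/16)) = (1/16) × log₂(1/7) = -0.1755
  i=2: (9/16) × log₂((9/16)/(1/8)) = (9/16) × log₂(9/2) = 1.2206
  i=3: (3/16) × log₂((3/16)/(3/8)) = (3/16) × log₂(1/2) = -0.1875
D(P||Q) = 0.2972 - 0.1755 + 1.2206 - 0.1875
  = 1.1548 bits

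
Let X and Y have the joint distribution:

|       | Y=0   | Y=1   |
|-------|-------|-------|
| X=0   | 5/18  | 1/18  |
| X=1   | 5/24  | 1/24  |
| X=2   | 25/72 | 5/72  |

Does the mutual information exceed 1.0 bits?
Marginal P(X) (row sums):
  P(X=0) = 5/18 + 1/18 = 1/3
  P(X=1) = 5/24 + 1/24 = 1/4
  P(X=2) = 25/72 + 5/72 = 5/12
Marginal P(Y) (column sums):
  P(Y=0) = 5/18 + 5/24 + 25/72 = 5/6
  P(Y=1) = 1/18 + 1/24 + 5/72 = 1/6

H(X) = -[(1/3)·log₂(1/3) + (1/4)·log₂(1/4) + (5/12)·log₂(5/12)]
  = 0.5283 + 0.5000 + 0.5263
  = 1.5546 bits
H(Y) = -[(5/6)·log₂(5/6) + (1/6)·log₂(1/6)]
  = 0.2192 + 0.4308
  = 0.6500 bits
H(X,Y) = -[(5/18)·log₂(5/18) + (1/18)·log₂(1/18) + (5/24)·log₂(5/24) + (1/24)·log₂(1/24) + (25/72)·log₂(25/72) + (5/72)·log₂(5/72)]
  = 0.5133 + 0.2317 + 0.4715 + 0.1910 + 0.5299 + 0.2672
  = 2.2046 bits

I(X;Y) = H(X) + H(Y) - H(X,Y)
  = 1.5546 + 0.6500 - 2.2046
  = 0.0000 bits

No. I(X;Y) = 0.0000 bits, which is ≤ 1.0 bits.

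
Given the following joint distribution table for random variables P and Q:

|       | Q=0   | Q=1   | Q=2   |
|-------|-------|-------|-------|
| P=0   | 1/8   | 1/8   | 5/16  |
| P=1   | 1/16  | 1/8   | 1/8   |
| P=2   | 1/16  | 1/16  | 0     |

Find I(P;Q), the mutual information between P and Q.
Marginal P(P) (row sums):
  P(P=0) = 1/8 + 1/8 + 5/16 = 9/16
  P(P=1) = 1/16 + 1/8 + 1/8 = 5/16
  P(P=2) = 1/16 + 1/16 + 0 = 1/8
Marginal P(Q) (column sums):
  P(Q=0) = 1/8 + 1/16 + 1/16 = 1/4
  P(Q=1) = 1/8 + 1/8 + 1/16 = 5/16
  P(Q=2) = 5/16 + 1/8 + 0 = 7/16

H(P) = -[(9/16)·log₂(9/16) + (5/16)·log₂(5/16) + (1/8)·log₂(1/8)]
  = 0.4669 + 0.5244 + 0.3750
  = 1.3663 bits
H(Q) = -[(1/4)·log₂(1/4) + (5/16)·log₂(5/16) + (7/16)·log₂(7/16)]
  = 0.5000 + 0.5244 + 0.5218
  = 1.5462 bits
H(P,Q) = -[(1/8)·log₂(1/8) + (1/8)·log₂(1/8) + (5/16)·log₂(5/16) + (1/16)·log₂(1/16) + (1/8)·log₂(1/8) + (1/8)·log₂(1/8) + (1/16)·log₂(1/16) + (1/16)·log₂(1/16)]
  = 0.3750 + 0.3750 + 0.5244 + 0.2500 + 0.3750 + 0.3750 + 0.2500 + 0.2500
  = 2.7744 bits

I(P;Q) = H(P) + H(Q) - H(P,Q)
  = 1.3663 + 1.5462 - 2.7744
  = 0.1381 bits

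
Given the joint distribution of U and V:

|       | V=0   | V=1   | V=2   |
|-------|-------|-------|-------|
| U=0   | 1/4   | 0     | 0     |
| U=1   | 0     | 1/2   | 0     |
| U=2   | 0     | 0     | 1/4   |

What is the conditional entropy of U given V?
Marginal P(V) (column sums):
  P(V=0) = 1/4 + 0 + 0 = 1/4
  P(V=1) = 0 + 1/2 + 0 = 1/2
  P(V=2) = 0 + 0 + 1/4 = 1/4

H(U|V) = -Σ P(U,V)·log₂ P(U|V), where P(U|V) = P(U,V) / P(V)
  (cells with P(U,V) = 0 contribute 0)
  (U=0,V=0): P(U|V) = (1/4)/(1/4) = 1;  -(1/4)·log₂(1) = 0.0000
  (U=1,V=1): P(U|V) = (1/2)/(1/2) = 1;  -(1/2)·log₂(1) = 0.0000
  (U=2,V=2): P(U|V) = (1/4)/(1/4) = 1;  -(1/4)·log₂(1) = 0.0000
H(U|V) = 0.0000 + 0.0000 + 0.0000
  = 0.0000 bits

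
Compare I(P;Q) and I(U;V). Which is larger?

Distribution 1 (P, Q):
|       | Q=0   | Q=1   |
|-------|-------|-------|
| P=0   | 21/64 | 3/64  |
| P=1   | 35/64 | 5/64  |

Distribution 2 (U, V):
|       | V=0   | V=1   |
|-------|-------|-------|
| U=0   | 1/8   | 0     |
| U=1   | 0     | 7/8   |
Distribution 1 (P, Q):
Marginal P(P) (row sums):
  P(P=0) = 21/64 + 3/64 = 3/8
  P(P=1) = 35/64 + 5/64 = 5/8
Marginal P(Q) (column sums):
  P(Q=0) = 21/64 + 35/64 = 7/8
  P(Q=1) = 3/64 + 5/64 = 1/8

H(P) = -[(3/8)·log₂(3/8) + (5/8)·log₂(5/8)]
  = 0.5306 + 0.4238
  = 0.9544 bits
H(Q) = -[(7/8)·log₂(7/8) + (1/8)·log₂(1/8)]
  = 0.1686 + 0.3750
  = 0.5436 bits
H(P,Q) = -[(21/64)·log₂(21/64) + (3/64)·log₂(3/64) + (35/64)·log₂(35/64) + (5/64)·log₂(5/64)]
  = 0.5275 + 0.2070 + 0.4762 + 0.2873
  = 1.4980 bits

I(P;Q) = H(P) + H(Q) - H(P,Q)
  = 0.9544 + 0.5436 - 1.4980
  = 0.0000 bits

Distribution 2 (U, V):
Marginal P(U) (row sums):
  P(U=0) = 1/8 + 0 = 1/8
  P(U=1) = 0 + 7/8 = 7/8
Marginal P(V) (column sums):
  P(V=0) = 1/8 + 0 = 1/8
  P(V=1) = 0 + 7/8 = 7/8

H(U) = -[(1/8)·log₂(1/8) + (7/8)·log₂(7/8)]
  = 0.3750 + 0.1686
  = 0.5436 bits
H(V) = -[(1/8)·log₂(1/8) + (7/8)·log₂(7/8)]
  = 0.3750 + 0.1686
  = 0.5436 bits
H(U,V) = -[(1/8)·log₂(1/8) + (7/8)·log₂(7/8)]
  = 0.3750 + 0.1686
  = 0.5436 bits

I(U;V) = H(U) + H(V) - H(U,V)
  = 0.5436 + 0.5436 - 0.5436
  = 0.5436 bits

I(U;V) = 0.5436 bits > I(P;Q) = 0.0000 bits, so (U, V) has the higher mutual information (stronger dependence).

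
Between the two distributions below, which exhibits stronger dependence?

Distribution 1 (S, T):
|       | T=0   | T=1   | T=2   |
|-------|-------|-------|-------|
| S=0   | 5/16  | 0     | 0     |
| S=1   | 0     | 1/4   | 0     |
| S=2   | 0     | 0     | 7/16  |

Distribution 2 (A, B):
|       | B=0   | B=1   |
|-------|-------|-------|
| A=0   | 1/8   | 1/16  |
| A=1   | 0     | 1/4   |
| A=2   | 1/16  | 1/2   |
Distribution 1 (S, T):
Marginal P(S) (row sums):
  P(S=0) = 5/16 + 0 + 0 = 5/16
  P(S=1) = 0 + 1/4 + 0 = 1/4
  P(S=2) = 0 + 0 + 7/16 = 7/16
Marginal P(T) (column sums):
  P(T=0) = 5/16 + 0 + 0 = 5/16
  P(T=1) = 0 + 1/4 + 0 = 1/4
  P(T=2) = 0 + 0 + 7/16 = 7/16

H(S) = -[(5/16)·log₂(5/16) + (1/4)·log₂(1/4) + (7/16)·log₂(7/16)]
  = 0.5244 + 0.5000 + 0.5218
  = 1.5462 bits
H(T) = -[(5/16)·log₂(5/16) + (1/4)·log₂(1/4) + (7/16)·log₂(7/16)]
  = 0.5244 + 0.5000 + 0.5218
  = 1.5462 bits
H(S,T) = -[(5/16)·log₂(5/16) + (1/4)·log₂(1/4) + (7/16)·log₂(7/16)]
  = 0.5244 + 0.5000 + 0.5218
  = 1.5462 bits

I(S;T) = H(S) + H(T) - H(S,T)
  = 1.5462 + 1.5462 - 1.5462
  = 1.5462 bits

Distribution 2 (A, B):
Marginal P(A) (row sums):
  P(A=0) = 1/8 + 1/16 = 3/16
  P(A=1) = 0 + 1/4 = 1/4
  P(A=2) = 1/16 + 1/2 = 9/16
Marginal P(B) (column sums):
  P(B=0) = 1/8 + 0 + 1/16 = 3/16
  P(B=1) = 1/16 + 1/4 + 1/2 = 13/16

H(A) = -[(3/16)·log₂(3/16) + (1/4)·log₂(1/4) + (9/16)·log₂(9/16)]
  = 0.4528 + 0.5000 + 0.4669
  = 1.4197 bits
H(B) = -[(3/16)·log₂(3/16) + (13/16)·log₂(13/16)]
  = 0.4528 + 0.2434
  = 0.6962 bits
H(A,B) = -[(1/8)·log₂(1/8) + (1/16)·log₂(1/16) + (1/4)·log₂(1/4) + (1/16)·log₂(1/16) + (1/2)·log₂(1/2)]
  = 0.3750 + 0.2500 + 0.5000 + 0.2500 + 0.5000
  = 1.8750 bits

I(A;B) = H(A) + H(B) - H(A,B)
  = 1.4197 + 0.6962 - 1.8750
  = 0.2409 bits

I(S;T) = 1.5462 bits > I(A;B) = 0.2409 bits, so (S, T) has the higher mutual information (stronger dependence).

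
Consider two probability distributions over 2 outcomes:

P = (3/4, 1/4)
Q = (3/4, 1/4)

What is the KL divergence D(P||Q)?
D(P||Q) = Σ P(i) log₂(P(i)/Q(i))
  i=0: (3/4) × log₂((3/4)/(3/4)) = (3/4) × log₂(1) = 0.0000
  i=1: (1/4) × log₂((1/4)/(1/4)) = (1/4) × log₂(1) = 0.0000
D(P||Q) = 0.0000 + 0.0000
  = 0.0000 bits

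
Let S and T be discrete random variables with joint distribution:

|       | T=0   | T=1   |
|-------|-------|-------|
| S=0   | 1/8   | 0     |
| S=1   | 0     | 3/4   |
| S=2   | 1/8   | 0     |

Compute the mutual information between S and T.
Marginal P(S) (row sums):
  P(S=0) = 1/8 + 0 = 1/8
  P(S=1) = 0 + 3/4 = 3/4
  P(S=2) = 1/8 + 0 = 1/8
Marginal P(T) (column sums):
  P(T=0) = 1/8 + 0 + 1/8 = 1/4
  P(T=1) = 0 + 3/4 + 0 = 3/4

H(S) = -[(1/8)·log₂(1/8) + (3/4)·log₂(3/4) + (1/8)·log₂(1/8)]
  = 0.3750 + 0.3113 + 0.3750
  = 1.0613 bits
H(T) = -[(1/4)·log₂(1/4) + (3/4)·log₂(3/4)]
  = 0.5000 + 0.3113
  = 0.8113 bits
H(S,T) = -[(1/8)·log₂(1/8) + (3/4)·log₂(3/4) + (1/8)·log₂(1/8)]
  = 0.3750 + 0.3113 + 0.3750
  = 1.0613 bits

I(S;T) = H(S) + H(T) - H(S,T)
  = 1.0613 + 0.8113 - 1.0613
  = 0.8113 bits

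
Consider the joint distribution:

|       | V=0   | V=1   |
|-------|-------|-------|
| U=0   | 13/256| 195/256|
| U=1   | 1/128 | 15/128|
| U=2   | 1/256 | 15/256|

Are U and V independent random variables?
Marginal P(U) (row sums):
  P(U=0) = 13/256 + 195/256 = 13/16
  P(U=1) = 1/128 + 15/128 = 1/8
  P(U=2) = 1/256 + 15/256 = 1/16
Marginal P(V) (column sums):
  P(V=0) = 13/256 + 1/128 + 1/256 = 1/16
  P(V=1) = 195/256 + 15/128 + 15/256 = 15/16

U and V are independent iff P(U=i,V=j) = P(U=i)·P(V=j) for every cell.
  P(U=0)·P(V=0) = 13/16 × 1/16 = 13/256 = P(U=0,V=0) ✓
  P(U=0)·P(V=1) = 13/16 × 15/16 = 195/256 = P(U=0,V=1) ✓
  P(U=1)·P(V=0) = 1/8 × 1/16 = 1/128 = P(U=1,V=0) ✓
  P(U=1)·P(V=1) = 1/8 × 15/16 = 15/128 = P(U=1,V=1) ✓
  P(U=2)·P(V=0) = 1/16 × 1/16 = 1/256 = P(U=2,V=0) ✓
  P(U=2)·P(V=1) = 1/16 × 15/16 = 15/256 = P(U=2,V=1) ✓

Yes, U and V are independent: every cell factors, so I(U;V) = 0 bits.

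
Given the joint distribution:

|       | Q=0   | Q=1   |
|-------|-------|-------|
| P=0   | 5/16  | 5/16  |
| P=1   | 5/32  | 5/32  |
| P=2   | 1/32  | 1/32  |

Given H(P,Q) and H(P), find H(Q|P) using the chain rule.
From the chain rule: H(P,Q) = H(P) + H(Q|P)
Therefore: H(Q|P) = H(P,Q) - H(P)

H(P,Q) = -[(5/16)·log₂(5/16) + (5/16)·log₂(5/16) + (5/32)·log₂(5/32) + (5/32)·log₂(5/32) + (1/32)·log₂(1/32) + (1/32)·log₂(1/32)]
  = 0.5244 + 0.5244 + 0.4184 + 0.4184 + 0.1563 + 0.1563
  = 2.1982 bits
Marginal P(P) (row sums):
  P(P=0) = 5/16 + 5/16 = 5/8
  P(P=1) = 5/32 + 5/32 = 5/16
  P(P=2) = 1/32 + 1/32 = 1/16
H(P) = -[(5/8)·log₂(5/8) + (5/16)·log₂(5/16) + (1/16)·log₂(1/16)]
  = 0.4238 + 0.5244 + 0.2500
  = 1.1982 bits

H(Q|P) = 2.1982 - 1.1982 = 1.0000 bits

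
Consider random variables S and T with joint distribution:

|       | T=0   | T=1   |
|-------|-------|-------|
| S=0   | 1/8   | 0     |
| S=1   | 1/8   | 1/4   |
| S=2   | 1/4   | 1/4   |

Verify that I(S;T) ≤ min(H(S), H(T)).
Marginal P(S) (row sums):
  P(S=0) = 1/8 + 0 = 1/8
  P(S=1) = 1/8 + 1/4 = 3/8
  P(S=2) = 1/4 + 1/4 = 1/2
Marginal P(T) (column sums):
  P(T=0) = 1/8 + 1/8 + 1/4 = 1/2
  P(T=1) = 0 + 1/4 + 1/4 = 1/2

H(S) = -[(1/8)·log₂(1/8) + (3/8)·log₂(3/8) + (1/2)·log₂(1/2)]
  = 0.3750 + 0.5306 + 0.5000
  = 1.4056 bits
H(T) = -[(1/2)·log₂(1/2) + (1/2)·log₂(1/2)]
  = 0.5000 + 0.5000
  = 1.0000 bits
H(S,T) = -[(1/8)·log₂(1/8) + (1/8)·log₂(1/8) + (1/4)·log₂(1/4) + (1/4)·log₂(1/4) + (1/4)·log₂(1/4)]
  = 0.3750 + 0.3750 + 0.5000 + 0.5000 + 0.5000
  = 2.2500 bits

I(S;T) = H(S) + H(T) - H(S,T)
  = 1.4056 + 1.0000 - 2.2500
  = 0.1556 bits

min(H(S), H(T)) = min(1.4056, 1.0000) = 1.0000 bits
Since 0.1556 ≤ 1.0000, the bound is satisfied ✓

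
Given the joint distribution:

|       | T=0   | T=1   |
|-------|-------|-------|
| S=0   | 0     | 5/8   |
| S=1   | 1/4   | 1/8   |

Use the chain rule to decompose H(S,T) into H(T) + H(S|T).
By the chain rule: H(S,T) = H(T) + H(S|T)

Marginal P(T) (column sums):
  P(T=0) = 0 + 1/4 = 1/4
  P(T=1) = 5/8 + 1/8 = 3/4
H(T) = -[(1/4)·log₂(1/4) + (3/4)·log₂(3/4)]
  = 0.5000 + 0.3113
  = 0.8113 bits
H(S|T) = -Σ P(S,T)·log₂ P(S|T), where P(S|T) = P(S,T) / P(T)
  (cells with P(S,T) = 0 contribute 0)
  (S=0,T=1): P(S|T) = (5/8)/(3/4) = 5/6;  -(5/8)·log₂(5/6) = 0.1644
  (S=1,T=0): P(S|T) = (1/4)/(1/4) = 1;  -(1/4)·log₂(1) = 0.0000
  (S=1,T=1): P(S|T) = (1/8)/(3/4) = 1/6;  -(1/8)·log₂(1/6) = 0.3231
H(S|T) = 0.1644 + 0.0000 + 0.3231
  = 0.4875 bits

H(S,T) = H(T) + H(S|T) = 0.8113 + 0.4875 = 1.2988 bits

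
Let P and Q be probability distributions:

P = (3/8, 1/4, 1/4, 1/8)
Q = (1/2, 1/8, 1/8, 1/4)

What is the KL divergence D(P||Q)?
D(P||Q) = Σ P(i) log₂(P(i)/Q(i))
  i=0: (3/8) × log₂((3/8)/(1/2)) = (3/8) × log₂(3/4) = -0.1556
  i=1: (1/4) × log₂((1/4)/(1/8)) = (1/4) × log₂(2) = 0.2500
  i=2: (1/4) × log₂((1/4)/(1/8)) = (1/4) × log₂(2) = 0.2500
  i=3: (1/8) × log₂((1/8)/(1/4)) = (1/8) × log₂(1/2) = -0.1250
D(P||Q) = -0.1556 + 0.2500 + 0.2500 - 0.1250
  = 0.2194 bits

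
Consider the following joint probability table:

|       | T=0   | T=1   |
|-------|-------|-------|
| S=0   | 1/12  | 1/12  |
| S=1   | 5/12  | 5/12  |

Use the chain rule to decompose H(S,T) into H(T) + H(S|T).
By the chain rule: H(S,T) = H(T) + H(S|T)

Marginal P(T) (column sums):
  P(T=0) = 1/12 + 5/12 = 1/2
  P(T=1) = 1/12 + 5/12 = 1/2
H(T) = -[(1/2)·log₂(1/2) + (1/2)·log₂(1/2)]
  = 0.5000 + 0.5000
  = 1.0000 bits
H(S|T) = -Σ P(S,T)·log₂ P(S|T), where P(S|T) = P(S,T) / P(T)
  (S=0,T=0): P(S|T) = (1/12)/(1/2) = 1/6;  -(1/12)·log₂(1/6) = 0.2154
  (S=0,T=1): P(S|T) = (1/12)/(1/2) = 1/6;  -(1/12)·log₂(1/6) = 0.2154
  (S=1,T=0): P(S|T) = (5/12)/(1/2) = 5/6;  -(5/12)·log₂(5/6) = 0.1096
  (S=1,T=1): P(S|T) = (5/12)/(1/2) = 5/6;  -(5/12)·log₂(5/6) = 0.1096
H(S|T) = 0.2154 + 0.2154 + 0.1096 + 0.1096
  = 0.6500 bits

H(S,T) = H(T) + H(S|T) = 1.0000 + 0.6500 = 1.6500 bits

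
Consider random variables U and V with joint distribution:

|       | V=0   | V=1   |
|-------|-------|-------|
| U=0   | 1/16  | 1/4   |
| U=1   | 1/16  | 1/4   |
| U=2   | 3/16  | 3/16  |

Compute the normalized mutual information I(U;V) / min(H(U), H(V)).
Marginal P(U) (row sums):
  P(U=0) = 1/16 + 1/4 = 5/16
  P(U=1) = 1/16 + 1/4 = 5/16
  P(U=2) = 3/16 + 3/16 = 3/8
Marginal P(V) (column sums):
  P(V=0) = 1/16 + 1/16 + 3/16 = 5/16
  P(V=1) = 1/4 + 1/4 + 3/16 = 11/16

H(U) = -[(5/16)·log₂(5/16) + (5/16)·log₂(5/16) + (3/8)·log₂(3/8)]
  = 0.5244 + 0.5244 + 0.5306
  = 1.5794 bits
H(V) = -[(5/16)·log₂(5/16) + (11/16)·log₂(11/16)]
  = 0.5244 + 0.3716
  = 0.8960 bits
H(U,V) = -[(1/16)·log₂(1/16) + (1/4)·log₂(1/4) + (1/16)·log₂(1/16) + (1/4)·log₂(1/4) + (3/16)·log₂(3/16) + (3/16)·log₂(3/16)]
  = 0.2500 + 0.5000 + 0.2500 + 0.5000 + 0.4528 + 0.4528
  = 2.4056 bits

I(U;V) = H(U) + H(V) - H(U,V)
  = 1.5794 + 0.8960 - 2.4056
  = 0.0698 bits

min(H(U), H(V)) = min(1.5794, 0.8960) = 0.8960 bits
Normalized MI = 0.0698 / 0.8960 = 0.0779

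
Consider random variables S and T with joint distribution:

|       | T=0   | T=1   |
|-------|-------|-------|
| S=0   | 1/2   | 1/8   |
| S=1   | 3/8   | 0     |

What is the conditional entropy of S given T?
Marginal P(T) (column sums):
  P(T=0) = 1/2 + 3/8 = 7/8
  P(T=1) = 1/8 + 0 = 1/8

H(S|T) = -Σ P(S,T)·log₂ P(S|T), where P(S|T) = P(S,T) / P(T)
  (cells with P(S,T) = 0 contribute 0)
  (S=0,T=0): P(S|T) = (1/2)/(7/8) = 4/7;  -(1/2)·log₂(4/7) = 0.4037
  (S=0,T=1): P(S|T) = (1/8)/(1/8) = 1;  -(1/8)·log₂(1) = 0.0000
  (S=1,T=0): P(S|T) = (3/8)/(7/8) = 3/7;  -(3/8)·log₂(3/7) = 0.4584
H(S|T) = 0.4037 + 0.0000 + 0.4584
  = 0.8621 bits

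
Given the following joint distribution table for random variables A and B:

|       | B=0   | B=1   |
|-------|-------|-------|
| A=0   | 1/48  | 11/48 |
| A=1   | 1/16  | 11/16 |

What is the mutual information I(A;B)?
Marginal P(A) (row sums):
  P(A=0) = 1/48 + 11/48 = 1/4
  P(A=1) = 1/16 + 11/16 = 3/4
Marginal P(B) (column sums):
  P(B=0) = 1/48 + 1/16 = 1/12
  P(B=1) = 11/48 + 11/16 = 11/12

H(A) = -[(1/4)·log₂(1/4) + (3/4)·log₂(3/4)]
  = 0.5000 + 0.3113
  = 0.8113 bits
H(B) = -[(1/12)·log₂(1/12) + (11/12)·log₂(11/12)]
  = 0.2987 + 0.1151
  = 0.4138 bits
H(A,B) = -[(1/48)·log₂(1/48) + (11/48)·log₂(11/48) + (1/16)·log₂(1/16) + (11/16)·log₂(11/16)]
  = 0.1164 + 0.4871 + 0.2500 + 0.3716
  = 1.2251 bits

I(A;B) = H(A) + H(B) - H(A,B)
  = 0.8113 + 0.4138 - 1.2251
  = 0.0000 bits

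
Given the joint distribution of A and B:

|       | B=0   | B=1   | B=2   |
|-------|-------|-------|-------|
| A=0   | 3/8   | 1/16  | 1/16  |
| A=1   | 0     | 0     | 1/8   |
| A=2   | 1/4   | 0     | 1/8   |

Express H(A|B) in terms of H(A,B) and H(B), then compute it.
H(A|B) = H(A,B) - H(B)

Marginal P(B) (column sums):
  P(B=0) = 3/8 + 0 + 1/4 = 5/8
  P(B=1) = 1/16 + 0 + 0 = 1/16
  P(B=2) = 1/16 + 1/8 + 1/8 = 5/16

H(A,B) = -[(3/8)·log₂(3/8) + (1/16)·log₂(1/16) + (1/16)·log₂(1/16) + (1/8)·log₂(1/8) + (1/4)·log₂(1/4) + (1/8)·log₂(1/8)]
  = 0.5306 + 0.2500 + 0.2500 + 0.3750 + 0.5000 + 0.3750
  = 2.2806 bits
H(B) = -[(5/8)·log₂(5/8) + (1/16)·log₂(1/16) + (5/16)·log₂(5/16)]
  = 0.4238 + 0.2500 + 0.5244
  = 1.1982 bits

H(A|B) = 2.2806 - 1.1982 = 1.0824 bits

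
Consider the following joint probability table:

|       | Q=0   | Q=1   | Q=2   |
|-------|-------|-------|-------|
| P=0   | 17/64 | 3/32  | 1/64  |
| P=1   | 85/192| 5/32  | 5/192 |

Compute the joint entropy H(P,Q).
H(P,Q) = -Σ P(P,Q) log₂ P(P,Q), summed over the non-zero cells:
H(P,Q) = -[(17/64)·log₂(17/64) + (3/32)·log₂(3/32) + (1/64)·log₂(1/64) + (85/192)·log₂(85/192) + (5/32)·log₂(5/32) + (5/192)·log₂(5/192)]
  = 0.5080 + 0.3202 + 0.0938 + 0.5204 + 0.4184 + 0.1371
  = 1.9979 bits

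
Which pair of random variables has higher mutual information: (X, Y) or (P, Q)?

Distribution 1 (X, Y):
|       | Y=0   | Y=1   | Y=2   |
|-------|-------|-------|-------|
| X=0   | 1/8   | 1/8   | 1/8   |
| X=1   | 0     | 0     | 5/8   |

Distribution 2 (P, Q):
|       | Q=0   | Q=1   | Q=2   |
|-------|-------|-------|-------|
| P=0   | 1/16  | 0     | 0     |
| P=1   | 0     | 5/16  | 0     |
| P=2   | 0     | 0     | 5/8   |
Distribution 1 (X, Y):
Marginal P(X) (row sums):
  P(X=0) = 1/8 + 1/8 + 1/8 = 3/8
  P(X=1) = 0 + 0 + 5/8 = 5/8
Marginal P(Y) (column sums):
  P(Y=0) = 1/8 + 0 = 1/8
  P(Y=1) = 1/8 + 0 = 1/8
  P(Y=2) = 1/8 + 5/8 = 3/4

H(X) = -[(3/8)·log₂(3/8) + (5/8)·log₂(5/8)]
  = 0.5306 + 0.4238
  = 0.9544 bits
H(Y) = -[(1/8)·log₂(1/8) + (1/8)·log₂(1/8) + (3/4)·log₂(3/4)]
  = 0.3750 + 0.3750 + 0.3113
  = 1.0613 bits
H(X,Y) = -[(1/8)·log₂(1/8) + (1/8)·log₂(1/8) + (1/8)·log₂(1/8) + (5/8)·log₂(5/8)]
  = 0.3750 + 0.3750 + 0.3750 + 0.4238
  = 1.5488 bits

I(X;Y) = H(X) + H(Y) - H(X,Y)
  = 0.9544 + 1.0613 - 1.5488
  = 0.4669 bits

Distribution 2 (P, Q):
Marginal P(P) (row sums):
  P(P=0) = 1/16 + 0 + 0 = 1/16
  P(P=1) = 0 + 5/16 + 0 = 5/16
  P(P=2) = 0 + 0 + 5/8 = 5/8
Marginal P(Q) (column sums):
  P(Q=0) = 1/16 + 0 + 0 = 1/16
  P(Q=1) = 0 + 5/16 + 0 = 5/16
  P(Q=2) = 0 + 0 + 5/8 = 5/8

H(P) = -[(1/16)·log₂(1/16) + (5/16)·log₂(5/16) + (5/8)·log₂(5/8)]
  = 0.2500 + 0.5244 + 0.4238
  = 1.1982 bits
H(Q) = -[(1/16)·log₂(1/16) + (5/16)·log₂(5/16) + (5/8)·log₂(5/8)]
  = 0.2500 + 0.5244 + 0.4238
  = 1.1982 bits
H(P,Q) = -[(1/16)·log₂(1/16) + (5/16)·log₂(5/16) + (5/8)·log₂(5/8)]
  = 0.2500 + 0.5244 + 0.4238
  = 1.1982 bits

I(P;Q) = H(P) + H(Q) - H(P,Q)
  = 1.1982 + 1.1982 - 1.1982
  = 1.1982 bits

I(P;Q) = 1.1982 bits > I(X;Y) = 0.4669 bits, so (P, Q) has the higher mutual information (stronger dependence).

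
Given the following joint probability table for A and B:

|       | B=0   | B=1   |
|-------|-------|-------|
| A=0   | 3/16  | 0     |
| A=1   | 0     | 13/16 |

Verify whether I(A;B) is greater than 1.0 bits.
Marginal P(A) (row sums):
  P(A=0) = 3/16 + 0 = 3/16
  P(A=1) = 0 + 13/16 = 13/16
Marginal P(B) (column sums):
  P(B=0) = 3/16 + 0 = 3/16
  P(B=1) = 0 + 13/16 = 13/16

H(A) = -[(3/16)·log₂(3/16) + (13/16)·log₂(13/16)]
  = 0.4528 + 0.2434
  = 0.6962 bits
H(B) = -[(3/16)·log₂(3/16) + (13/16)·log₂(13/16)]
  = 0.4528 + 0.2434
  = 0.6962 bits
H(A,B) = -[(3/16)·log₂(3/16) + (13/16)·log₂(13/16)]
  = 0.4528 + 0.2434
  = 0.6962 bits

I(A;B) = H(A) + H(B) - H(A,B)
  = 0.6962 + 0.6962 - 0.6962
  = 0.6962 bits

No. I(A;B) = 0.6962 bits, which is ≤ 1.0 bits.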